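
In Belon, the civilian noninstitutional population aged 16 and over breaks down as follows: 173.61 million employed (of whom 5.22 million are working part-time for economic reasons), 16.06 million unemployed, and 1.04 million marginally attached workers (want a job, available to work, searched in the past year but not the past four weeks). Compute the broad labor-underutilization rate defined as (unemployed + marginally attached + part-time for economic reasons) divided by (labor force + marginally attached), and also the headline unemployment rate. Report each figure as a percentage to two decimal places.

Broad underutilization rate ≈ 11.70%; headline unemployment rate ≈ 8.47%.

Labor force = 173.61 + 16.06 = 189.67 million.
Numerator = 16.06 + 1.04 + 5.22 = 22.32 million.
Denominator = 189.67 + 1.04 = 190.71 million.
Broad rate = 22.32 / 190.71 = 11.70%.
Headline unemployment rate = 16.06 / 189.67 = 8.47%.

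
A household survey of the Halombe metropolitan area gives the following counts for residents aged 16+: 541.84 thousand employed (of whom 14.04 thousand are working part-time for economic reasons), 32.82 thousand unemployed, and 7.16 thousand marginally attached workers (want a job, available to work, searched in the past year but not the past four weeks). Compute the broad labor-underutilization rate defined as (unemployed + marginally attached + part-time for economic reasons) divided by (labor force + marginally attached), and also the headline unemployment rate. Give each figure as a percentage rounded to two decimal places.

Broad underutilization rate ≈ 9.28%; headline unemployment rate ≈ 5.71%.

Labor force = 541.84 + 32.82 = 574.66 thousand.
Numerator = 32.82 + 7.16 + 14.04 = 54.02 thousand.
Denominator = 574.66 + 7.16 = 581.82 thousand.
Broad rate = 54.02 / 581.82 = 9.28%.
Headline unemployment rate = 32.82 / 574.66 = 5.71%.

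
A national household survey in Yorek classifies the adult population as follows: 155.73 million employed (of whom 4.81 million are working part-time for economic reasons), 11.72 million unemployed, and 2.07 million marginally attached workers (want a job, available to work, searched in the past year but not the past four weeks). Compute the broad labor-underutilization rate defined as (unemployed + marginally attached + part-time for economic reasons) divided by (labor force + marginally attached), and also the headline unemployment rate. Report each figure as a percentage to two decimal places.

Broad underutilization rate ≈ 10.97%; headline unemployment rate ≈ 7.00%.

Labor force = 155.73 + 11.72 = 167.45 million.
Numerator = 11.72 + 2.07 + 4.81 = 18.60 million.
Denominator = 167.45 + 2.07 = 169.52 million.
Broad rate = 18.60 / 169.52 = 10.97%.
Headline unemployment rate = 11.72 / 167.45 = 7.00%.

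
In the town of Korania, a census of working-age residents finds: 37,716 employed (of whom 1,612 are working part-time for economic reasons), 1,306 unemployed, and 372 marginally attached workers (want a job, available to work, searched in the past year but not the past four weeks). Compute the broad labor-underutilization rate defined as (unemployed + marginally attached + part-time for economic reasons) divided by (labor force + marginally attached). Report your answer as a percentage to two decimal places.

Broad underutilization rate ≈ 8.35%.

Labor force = 37,716 + 1,306 = 39,022.
Numerator = 1,306 + 372 + 1,612 = 3,290.
Denominator = 39,022 + 372 = 39,394.
Broad rate = 3,290 / 39,394 = 8.35%.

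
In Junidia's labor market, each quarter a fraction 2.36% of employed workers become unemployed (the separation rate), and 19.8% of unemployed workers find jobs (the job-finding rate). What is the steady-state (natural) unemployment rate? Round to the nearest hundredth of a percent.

Steady-state unemployment rate ≈ 10.65%.

At steady state the flows balance: s·E = f·U, so U/(E+U) = s/(s+f).
u* = 2.36 / (2.36 + 19.8) = 2.36 / 22.16 = 10.65%.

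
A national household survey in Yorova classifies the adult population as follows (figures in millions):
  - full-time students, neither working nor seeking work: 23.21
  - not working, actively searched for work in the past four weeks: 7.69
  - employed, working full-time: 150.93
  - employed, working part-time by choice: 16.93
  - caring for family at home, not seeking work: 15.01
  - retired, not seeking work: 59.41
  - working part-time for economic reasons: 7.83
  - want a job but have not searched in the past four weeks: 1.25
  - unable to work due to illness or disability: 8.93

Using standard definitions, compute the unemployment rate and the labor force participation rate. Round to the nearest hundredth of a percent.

Unemployment rate ≈ 4.19%; labor force participation rate ≈ 62.98%.

Employed = 150.93 + 16.93 + 7.83 = 175.69 million (anyone who worked, including part-time for economic reasons, counts as employed).
Unemployed = 7.69 million.
Labor force = 175.69 + 7.69 = 183.38 million.
Not in labor force = 23.21 + 15.01 + 59.41 + 1.25 + 8.93 = 107.81 million (those not working and not actively searching are outside the labor force — including those who want a job but have given up searching).
Civilian working-age population = 183.38 + 107.81 = 291.19 million.
Unemployment rate = 7.69 / 183.38 = 4.19%.
Labor force participation rate = 183.38 / 291.19 = 62.98%.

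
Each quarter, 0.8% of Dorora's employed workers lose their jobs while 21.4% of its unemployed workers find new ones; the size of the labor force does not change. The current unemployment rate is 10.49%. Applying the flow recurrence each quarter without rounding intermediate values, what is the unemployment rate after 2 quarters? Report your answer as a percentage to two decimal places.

Unemployment rate after two quarters ≈ 7.77%.

With a fixed labor force, u_{t+1} = u_t + s·(1−u_t) − f·u_t = u_t·(1−s−f) + s.
Here 1−s−f = 0.778 and s = 0.008.
u_1 = 0.104900 × 0.778 + 0.008 = 0.089612.
u_2 = 0.089612 × 0.778 + 0.008 = 0.077718.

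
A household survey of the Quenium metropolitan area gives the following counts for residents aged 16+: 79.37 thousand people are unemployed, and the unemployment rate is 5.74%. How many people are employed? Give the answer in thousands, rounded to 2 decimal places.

Labor force = U / u = 79.37 / 0.0574 ≈ 1,382.75 thousand.
Employed = labor force − unemployed = 1,382.75 − 79.37 = 1,303.38 thousand.

About 1,303.38 thousand are employed.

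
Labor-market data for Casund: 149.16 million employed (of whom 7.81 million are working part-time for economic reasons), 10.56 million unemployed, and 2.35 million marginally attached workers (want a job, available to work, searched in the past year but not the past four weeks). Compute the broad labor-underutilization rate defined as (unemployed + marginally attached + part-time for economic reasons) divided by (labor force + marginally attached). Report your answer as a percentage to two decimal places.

Labor force = 149.16 + 10.56 = 159.72 million.
Numerator = 10.56 + 2.35 + 7.81 = 20.72 million.
Denominator = 159.72 + 2.35 = 162.07 million.
Broad rate = 20.72 / 162.07 = 12.78%.

Broad underutilization rate ≈ 12.78%.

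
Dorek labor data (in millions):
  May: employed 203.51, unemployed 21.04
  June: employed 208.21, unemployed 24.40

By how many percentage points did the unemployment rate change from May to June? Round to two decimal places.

The unemployment rate changed by +1.12 percentage points.

May: labor force = 203.51 + 21.04 = 224.55; u = 21.04/224.55 = 9.37%.
June: labor force = 208.21 + 24.40 = 232.61; u = 24.40/232.61 = 10.49%.
Change = 10.49% − 9.37% = +1.12 pp.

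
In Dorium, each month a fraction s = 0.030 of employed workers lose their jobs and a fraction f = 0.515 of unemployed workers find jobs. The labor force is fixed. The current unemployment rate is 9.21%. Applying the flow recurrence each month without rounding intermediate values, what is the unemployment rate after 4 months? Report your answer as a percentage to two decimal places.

With a fixed labor force, u_{t+1} = u_t + s·(1−u_t) − f·u_t = u_t·(1−s−f) + s.
Here 1−s−f = 0.455 and s = 0.030.
u_1 = 0.092100 × 0.455 + 0.030 = 0.071906.
u_2 = 0.071906 × 0.455 + 0.030 = 0.062717.
u_3 = 0.062717 × 0.455 + 0.030 = 0.058536.
u_4 = 0.058536 × 0.455 + 0.030 = 0.056634.

Unemployment rate after four months ≈ 5.66%.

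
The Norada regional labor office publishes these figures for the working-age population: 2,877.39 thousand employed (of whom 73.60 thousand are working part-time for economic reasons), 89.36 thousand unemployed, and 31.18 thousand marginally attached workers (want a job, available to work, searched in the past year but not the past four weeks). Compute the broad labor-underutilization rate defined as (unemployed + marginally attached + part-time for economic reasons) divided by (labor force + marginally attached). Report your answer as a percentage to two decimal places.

Broad underutilization rate ≈ 6.48%.

Labor force = 2,877.39 + 89.36 = 2,966.75 thousand.
Numerator = 89.36 + 31.18 + 73.60 = 194.14 thousand.
Denominator = 2,966.75 + 31.18 = 2,997.93 thousand.
Broad rate = 194.14 / 2,997.93 = 6.48%.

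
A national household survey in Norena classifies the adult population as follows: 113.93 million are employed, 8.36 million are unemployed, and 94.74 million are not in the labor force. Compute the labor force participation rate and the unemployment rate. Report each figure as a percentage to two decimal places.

Labor force participation rate ≈ 56.35%; unemployment rate ≈ 6.84%.

Labor force = employed + unemployed = 113.93 + 8.36 = 122.29 million.
Working-age population = 122.29 + 94.74 = 217.03 million.
Unemployment rate = 8.36 / 122.29 = 6.84%.
Labor force participation rate = 122.29 / 217.03 = 56.35%.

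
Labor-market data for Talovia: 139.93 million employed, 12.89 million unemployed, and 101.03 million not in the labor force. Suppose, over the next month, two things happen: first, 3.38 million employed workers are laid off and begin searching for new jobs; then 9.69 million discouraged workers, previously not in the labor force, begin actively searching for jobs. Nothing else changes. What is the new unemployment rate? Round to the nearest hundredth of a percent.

New unemployment rate ≈ 15.97%.

Initially, labor force = 139.93 + 12.89 = 152.82 million, so u = 12.89/152.82 = 8.43%.
After the first change, employed falls and unemployed rises by 3.38; labor force unchanged → E = 136.55, U = 16.27, labor force = 152.82 million.
After the second change, unemployed and labor force both rise by 9.69 → E = 136.55, U = 25.96, labor force = 162.51 million.
New unemployment rate = 25.96 / 162.51 = 15.97%.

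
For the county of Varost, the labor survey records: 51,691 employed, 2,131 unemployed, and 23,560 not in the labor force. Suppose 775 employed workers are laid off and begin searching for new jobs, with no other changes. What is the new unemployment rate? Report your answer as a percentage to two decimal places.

Initially, labor force = 51,691 + 2,131 = 53,822, so u = 2,131/53,822 = 3.96%.
After the change, employed falls and unemployed rises by 775; labor force unchanged → E = 50,916, U = 2,906, labor force = 53,822.
New unemployment rate = 2,906 / 53,822 = 5.40%.

New unemployment rate ≈ 5.40%.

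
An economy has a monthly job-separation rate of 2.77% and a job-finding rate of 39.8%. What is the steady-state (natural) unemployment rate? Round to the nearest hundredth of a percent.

At steady state the flows balance: s·E = f·U, so U/(E+U) = s/(s+f).
u* = 2.77 / (2.77 + 39.8) = 2.77 / 42.57 = 6.51%.

Steady-state unemployment rate ≈ 6.51%.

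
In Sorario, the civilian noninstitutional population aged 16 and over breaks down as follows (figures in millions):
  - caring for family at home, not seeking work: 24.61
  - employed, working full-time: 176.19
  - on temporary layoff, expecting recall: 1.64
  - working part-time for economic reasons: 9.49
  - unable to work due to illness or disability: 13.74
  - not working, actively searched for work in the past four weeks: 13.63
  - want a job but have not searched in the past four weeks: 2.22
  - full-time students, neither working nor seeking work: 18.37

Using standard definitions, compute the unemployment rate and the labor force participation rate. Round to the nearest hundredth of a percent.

Unemployment rate ≈ 7.60%; labor force participation rate ≈ 77.32%.

Employed = 176.19 + 9.49 = 185.68 million (anyone who worked, including part-time for economic reasons, counts as employed).
Unemployed = 1.64 + 13.63 = 15.27 million (jobless and actively searching, or on temporary layoff).
Labor force = 185.68 + 15.27 = 200.95 million.
Not in labor force = 24.61 + 13.74 + 2.22 + 18.37 = 58.94 million (those not working and not actively searching are outside the labor force — including those who want a job but have given up searching).
Civilian working-age population = 200.95 + 58.94 = 259.89 million.
Unemployment rate = 15.27 / 200.95 = 7.60%.
Labor force participation rate = 200.95 / 259.89 = 77.32%.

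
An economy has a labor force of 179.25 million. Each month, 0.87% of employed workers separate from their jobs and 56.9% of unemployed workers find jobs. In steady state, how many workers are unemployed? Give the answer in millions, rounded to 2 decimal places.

Steady-state unemployment rate u* = s/(s+f) = 0.87/(0.87+56.9) = 0.015060.
Unemployed = u* × labor force = 0.015060 × 179.25 ≈ 2.70 million.

About 2.70 million are unemployed in steady state.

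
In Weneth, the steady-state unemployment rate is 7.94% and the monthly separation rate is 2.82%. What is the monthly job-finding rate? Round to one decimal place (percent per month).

Job-finding rate ≈ 32.7% per month.

From u* = s/(s+f): f = s·(1−u)/u.
f = 2.82 × (1 − 0.0794) / 0.0794 = 2.5961 / 0.0794 ≈ 32.7% per month.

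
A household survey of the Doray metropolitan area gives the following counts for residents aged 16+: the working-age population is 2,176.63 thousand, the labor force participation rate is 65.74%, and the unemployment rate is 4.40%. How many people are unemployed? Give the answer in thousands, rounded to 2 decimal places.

About 62.96 thousand are unemployed.

Labor force = 0.6574 × 2,176.63 = 1,430.92 thousand.
Unemployed = 0.0440 × 1,430.92 ≈ 62.96 thousand.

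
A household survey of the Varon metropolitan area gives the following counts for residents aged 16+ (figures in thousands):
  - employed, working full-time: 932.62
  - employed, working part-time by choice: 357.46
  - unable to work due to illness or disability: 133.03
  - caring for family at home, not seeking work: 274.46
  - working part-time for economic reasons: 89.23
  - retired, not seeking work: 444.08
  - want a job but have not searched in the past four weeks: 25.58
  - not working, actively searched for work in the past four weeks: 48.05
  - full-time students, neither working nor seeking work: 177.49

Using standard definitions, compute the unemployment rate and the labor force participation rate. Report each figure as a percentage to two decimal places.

Unemployment rate ≈ 3.37%; labor force participation rate ≈ 57.51%.

Employed = 932.62 + 357.46 + 89.23 = 1,379.31 thousand (anyone who worked, including part-time for economic reasons, counts as employed).
Unemployed = 48.05 thousand.
Labor force = 1,379.31 + 48.05 = 1,427.36 thousand.
Not in labor force = 133.03 + 274.46 + 444.08 + 25.58 + 177.49 = 1,054.64 thousand (those not working and not actively searching are outside the labor force — including those who want a job but have given up searching).
Civilian working-age population = 1,427.36 + 1,054.64 = 2,482.00 thousand.
Unemployment rate = 48.05 / 1,427.36 = 3.37%.
Labor force participation rate = 1,427.36 / 2,482.00 = 57.51%.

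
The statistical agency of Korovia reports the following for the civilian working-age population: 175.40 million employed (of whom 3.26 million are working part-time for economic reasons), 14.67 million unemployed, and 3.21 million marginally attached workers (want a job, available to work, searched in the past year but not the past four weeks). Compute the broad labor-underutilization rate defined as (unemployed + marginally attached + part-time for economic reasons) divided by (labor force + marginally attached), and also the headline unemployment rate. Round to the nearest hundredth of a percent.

Labor force = 175.40 + 14.67 = 190.07 million.
Numerator = 14.67 + 3.21 + 3.26 = 21.14 million.
Denominator = 190.07 + 3.21 = 193.28 million.
Broad rate = 21.14 / 193.28 = 10.94%.
Headline unemployment rate = 14.67 / 190.07 = 7.72%.

Broad underutilization rate ≈ 10.94%; headline unemployment rate ≈ 7.72%.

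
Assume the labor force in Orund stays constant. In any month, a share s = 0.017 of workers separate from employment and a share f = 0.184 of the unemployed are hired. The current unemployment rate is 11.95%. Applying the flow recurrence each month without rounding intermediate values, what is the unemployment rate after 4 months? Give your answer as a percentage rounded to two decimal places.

With a fixed labor force, u_{t+1} = u_t + s·(1−u_t) − f·u_t = u_t·(1−s−f) + s.
Here 1−s−f = 0.799 and s = 0.017.
u_1 = 0.119500 × 0.799 + 0.017 = 0.112480.
u_2 = 0.112480 × 0.799 + 0.017 = 0.106872.
u_3 = 0.106872 × 0.799 + 0.017 = 0.102391.
u_4 = 0.102391 × 0.799 + 0.017 = 0.098810.

Unemployment rate after four months ≈ 9.88%.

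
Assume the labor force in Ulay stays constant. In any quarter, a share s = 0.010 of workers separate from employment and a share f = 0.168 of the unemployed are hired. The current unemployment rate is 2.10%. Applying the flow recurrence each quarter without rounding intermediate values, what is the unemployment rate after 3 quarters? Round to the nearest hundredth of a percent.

Unemployment rate after three quarters ≈ 3.66%.

With a fixed labor force, u_{t+1} = u_t + s·(1−u_t) − f·u_t = u_t·(1−s−f) + s.
Here 1−s−f = 0.822 and s = 0.010.
u_1 = 0.021000 × 0.822 + 0.010 = 0.027262.
u_2 = 0.027262 × 0.822 + 0.010 = 0.032409.
u_3 = 0.032409 × 0.822 + 0.010 = 0.036640.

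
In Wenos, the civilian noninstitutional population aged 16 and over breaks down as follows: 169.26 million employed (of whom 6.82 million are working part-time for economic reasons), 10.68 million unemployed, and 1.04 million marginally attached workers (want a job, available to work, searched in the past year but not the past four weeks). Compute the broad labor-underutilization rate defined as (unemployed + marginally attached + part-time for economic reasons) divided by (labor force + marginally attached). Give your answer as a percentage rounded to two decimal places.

Labor force = 169.26 + 10.68 = 179.94 million.
Numerator = 10.68 + 1.04 + 6.82 = 18.54 million.
Denominator = 179.94 + 1.04 = 180.98 million.
Broad rate = 18.54 / 180.98 = 10.24%.

Broad underutilization rate ≈ 10.24%.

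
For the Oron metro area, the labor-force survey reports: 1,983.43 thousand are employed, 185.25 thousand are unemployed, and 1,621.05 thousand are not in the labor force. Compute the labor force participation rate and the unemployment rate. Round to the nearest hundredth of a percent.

Labor force participation rate ≈ 57.23%; unemployment rate ≈ 8.54%.

Labor force = employed + unemployed = 1,983.43 + 185.25 = 2,168.68 thousand.
Working-age population = 2,168.68 + 1,621.05 = 3,789.73 thousand.
Unemployment rate = 185.25 / 2,168.68 = 8.54%.
Labor force participation rate = 2,168.68 / 3,789.73 = 57.23%.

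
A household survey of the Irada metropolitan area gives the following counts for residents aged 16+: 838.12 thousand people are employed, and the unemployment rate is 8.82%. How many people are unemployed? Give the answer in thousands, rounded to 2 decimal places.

Let U be the number unemployed. The labor force is E + U, and U/(E+U) = 0.0882.
So U = 0.0882 × 838.12 / (1 − 0.0882) = 73.9222 / 0.9118 ≈ 81.07 thousand.

About 81.07 thousand are unemployed.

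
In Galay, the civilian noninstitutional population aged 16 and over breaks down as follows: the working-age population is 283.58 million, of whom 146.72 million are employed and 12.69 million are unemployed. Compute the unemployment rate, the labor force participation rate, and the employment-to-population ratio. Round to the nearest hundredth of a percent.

Unemployment rate ≈ 7.96%; labor force participation rate ≈ 56.21%; employment-population ratio ≈ 51.74%.

Labor force = employed + unemployed = 146.72 + 12.69 = 159.41 million.
Unemployment rate = 12.69 / 159.41 = 7.96%.
Labor force participation rate = 159.41 / 283.58 = 56.21%.
Employment-population ratio = 146.72 / 283.58 = 51.74%.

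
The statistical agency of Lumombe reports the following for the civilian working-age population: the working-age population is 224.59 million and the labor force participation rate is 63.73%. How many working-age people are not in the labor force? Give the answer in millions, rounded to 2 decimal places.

Share not in the labor force = 1 − 0.6373 = 0.3627.
Not in labor force = 0.3627 × 224.59 ≈ 81.46 million.

About 81.46 million are not in the labor force.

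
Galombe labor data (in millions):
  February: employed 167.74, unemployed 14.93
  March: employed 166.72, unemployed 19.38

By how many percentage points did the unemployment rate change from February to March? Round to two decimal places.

The unemployment rate changed by +2.24 percentage points.

February: labor force = 167.74 + 14.93 = 182.67; u = 14.93/182.67 = 8.17%.
March: labor force = 166.72 + 19.38 = 186.10; u = 19.38/186.10 = 10.41%.
Change = 10.41% − 8.17% = +2.24 pp.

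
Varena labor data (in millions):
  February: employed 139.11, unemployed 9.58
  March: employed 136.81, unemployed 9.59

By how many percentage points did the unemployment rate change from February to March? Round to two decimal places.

The unemployment rate changed by +0.11 percentage points.

February: labor force = 139.11 + 9.58 = 148.69; u = 9.58/148.69 = 6.44%.
March: labor force = 136.81 + 9.59 = 146.40; u = 9.59/146.40 = 6.55%.
Change = 6.55% − 6.44% = +0.11 pp.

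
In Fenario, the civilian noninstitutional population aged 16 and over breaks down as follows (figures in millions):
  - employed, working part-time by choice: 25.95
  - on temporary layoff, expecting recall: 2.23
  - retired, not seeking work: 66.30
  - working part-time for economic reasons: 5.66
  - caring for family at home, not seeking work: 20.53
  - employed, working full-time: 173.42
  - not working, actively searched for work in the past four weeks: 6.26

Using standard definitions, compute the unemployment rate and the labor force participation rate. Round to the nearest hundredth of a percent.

Unemployment rate ≈ 3.98%; labor force participation rate ≈ 71.09%.

Employed = 25.95 + 5.66 + 173.42 = 205.03 million (anyone who worked, including part-time for economic reasons, counts as employed).
Unemployed = 2.23 + 6.26 = 8.49 million (jobless and actively searching, or on temporary layoff).
Labor force = 205.03 + 8.49 = 213.52 million.
Not in labor force = 66.30 + 20.53 = 86.83 million (those not working and not actively searching are outside the labor force).
Civilian working-age population = 213.52 + 86.83 = 300.35 million.
Unemployment rate = 8.49 / 213.52 = 3.98%.
Labor force participation rate = 213.52 / 300.35 = 71.09%.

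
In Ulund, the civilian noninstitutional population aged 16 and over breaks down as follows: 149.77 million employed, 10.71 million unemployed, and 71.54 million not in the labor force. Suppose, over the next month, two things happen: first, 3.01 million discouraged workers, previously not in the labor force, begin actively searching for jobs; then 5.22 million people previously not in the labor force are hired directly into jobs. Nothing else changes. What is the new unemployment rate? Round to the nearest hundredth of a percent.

Initially, labor force = 149.77 + 10.71 = 160.48 million, so u = 10.71/160.48 = 6.67%.
After the first change, unemployed and labor force both rise by 3.01 → E = 149.77, U = 13.72, labor force = 163.49 million.
After the second change, employed and labor force both rise by 5.22; unemployed unchanged → E = 154.99, U = 13.72, labor force = 168.71 million.
New unemployment rate = 13.72 / 168.71 = 8.13%.

New unemployment rate ≈ 8.13%.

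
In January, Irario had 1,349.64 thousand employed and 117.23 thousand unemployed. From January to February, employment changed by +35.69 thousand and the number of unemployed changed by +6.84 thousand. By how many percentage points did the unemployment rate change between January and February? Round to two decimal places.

The unemployment rate changed by +0.23 percentage points.

January: labor force = 1,349.64 + 117.23 = 1,466.87; u = 117.23/1,466.87 = 7.99%.
February: labor force = 1,385.33 + 124.07 = 1,509.40; u = 124.07/1,509.40 = 8.22%.
Change = 8.22% − 7.99% = +0.23 pp.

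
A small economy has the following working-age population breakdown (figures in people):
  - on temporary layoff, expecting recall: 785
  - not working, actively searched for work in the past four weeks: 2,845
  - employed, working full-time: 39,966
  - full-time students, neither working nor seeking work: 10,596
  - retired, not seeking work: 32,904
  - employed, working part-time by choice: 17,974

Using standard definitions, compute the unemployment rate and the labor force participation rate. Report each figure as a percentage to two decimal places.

Unemployment rate ≈ 5.90%; labor force participation rate ≈ 58.60%.

Employed = 39,966 + 17,974 = 57,940.
Unemployed = 785 + 2,845 = 3,630 (jobless and actively searching, or on temporary layoff).
Labor force = 57,940 + 3,630 = 61,570.
Not in labor force = 10,596 + 32,904 = 43,500 (those not working and not actively searching are outside the labor force).
Civilian working-age population = 61,570 + 43,500 = 105,070.
Unemployment rate = 3,630 / 61,570 = 5.90%.
Labor force participation rate = 61,570 / 105,070 = 58.60%.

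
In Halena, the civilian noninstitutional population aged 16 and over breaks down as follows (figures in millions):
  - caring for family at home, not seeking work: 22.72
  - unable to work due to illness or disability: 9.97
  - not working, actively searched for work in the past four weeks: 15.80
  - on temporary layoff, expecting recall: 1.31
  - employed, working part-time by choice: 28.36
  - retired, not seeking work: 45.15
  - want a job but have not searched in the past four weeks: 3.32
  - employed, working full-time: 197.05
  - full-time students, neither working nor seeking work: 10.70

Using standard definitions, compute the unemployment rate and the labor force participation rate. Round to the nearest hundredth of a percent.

Unemployment rate ≈ 7.06%; labor force participation rate ≈ 72.53%.

Employed = 28.36 + 197.05 = 225.41 million.
Unemployed = 15.80 + 1.31 = 17.11 million (jobless and actively searching, or on temporary layoff).
Labor force = 225.41 + 17.11 = 242.52 million.
Not in labor force = 22.72 + 9.97 + 45.15 + 3.32 + 10.70 = 91.86 million (those not working and not actively searching are outside the labor force — including those who want a job but have given up searching).
Civilian working-age population = 242.52 + 91.86 = 334.38 million.
Unemployment rate = 17.11 / 242.52 = 7.06%.
Labor force participation rate = 242.52 / 334.38 = 72.53%.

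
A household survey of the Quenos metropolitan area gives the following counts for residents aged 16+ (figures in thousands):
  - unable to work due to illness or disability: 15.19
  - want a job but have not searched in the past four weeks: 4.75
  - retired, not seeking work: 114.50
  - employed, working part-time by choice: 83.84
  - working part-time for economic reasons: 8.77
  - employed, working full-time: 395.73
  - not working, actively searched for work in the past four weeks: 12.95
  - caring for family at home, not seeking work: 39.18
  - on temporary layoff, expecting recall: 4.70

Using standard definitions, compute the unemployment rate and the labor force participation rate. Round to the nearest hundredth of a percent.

Employed = 83.84 + 8.77 + 395.73 = 488.34 thousand (anyone who worked, including part-time for economic reasons, counts as employed).
Unemployed = 12.95 + 4.70 = 17.65 thousand (jobless and actively searching, or on temporary layoff).
Labor force = 488.34 + 17.65 = 505.99 thousand.
Not in labor force = 15.19 + 4.75 + 114.50 + 39.18 = 173.62 thousand (those not working and not actively searching are outside the labor force — including those who want a job but have given up searching).
Civilian working-age population = 505.99 + 173.62 = 679.61 thousand.
Unemployment rate = 17.65 / 505.99 = 3.49%.
Labor force participation rate = 505.99 / 679.61 = 74.45%.

Unemployment rate ≈ 3.49%; labor force participation rate ≈ 74.45%.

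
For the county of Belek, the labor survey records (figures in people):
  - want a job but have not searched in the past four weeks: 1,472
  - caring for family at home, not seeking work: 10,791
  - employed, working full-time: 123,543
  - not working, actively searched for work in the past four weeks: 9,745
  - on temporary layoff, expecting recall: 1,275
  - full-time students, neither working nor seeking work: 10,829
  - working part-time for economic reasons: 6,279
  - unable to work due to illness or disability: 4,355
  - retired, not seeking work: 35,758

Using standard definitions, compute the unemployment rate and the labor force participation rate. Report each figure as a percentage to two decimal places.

Employed = 123,543 + 6,279 = 129,822 (anyone who worked, including part-time for economic reasons, counts as employed).
Unemployed = 9,745 + 1,275 = 11,020 (jobless and actively searching, or on temporary layoff).
Labor force = 129,822 + 11,020 = 140,842.
Not in labor force = 1,472 + 10,791 + 10,829 + 4,355 + 35,758 = 63,205 (those not working and not actively searching are outside the labor force — including those who want a job but have given up searching).
Civilian working-age population = 140,842 + 63,205 = 204,047.
Unemployment rate = 11,020 / 140,842 = 7.82%.
Labor force participation rate = 140,842 / 204,047 = 69.02%.

Unemployment rate ≈ 7.82%; labor force participation rate ≈ 69.02%.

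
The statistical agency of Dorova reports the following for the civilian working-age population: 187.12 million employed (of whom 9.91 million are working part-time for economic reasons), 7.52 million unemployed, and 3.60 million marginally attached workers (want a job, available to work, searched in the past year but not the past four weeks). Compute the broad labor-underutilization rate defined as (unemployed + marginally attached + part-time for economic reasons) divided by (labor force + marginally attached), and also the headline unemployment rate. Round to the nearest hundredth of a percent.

Broad underutilization rate ≈ 10.61%; headline unemployment rate ≈ 3.86%.

Labor force = 187.12 + 7.52 = 194.64 million.
Numerator = 7.52 + 3.60 + 9.91 = 21.03 million.
Denominator = 194.64 + 3.60 = 198.24 million.
Broad rate = 21.03 / 198.24 = 10.61%.
Headline unemployment rate = 7.52 / 194.64 = 3.86%.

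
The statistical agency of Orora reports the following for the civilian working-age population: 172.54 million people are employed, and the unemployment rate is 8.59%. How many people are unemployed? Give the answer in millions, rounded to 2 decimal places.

About 16.21 million are unemployed.

Let U be the number unemployed. The labor force is E + U, and U/(E+U) = 0.0859.
So U = 0.0859 × 172.54 / (1 − 0.0859) = 14.8212 / 0.9141 ≈ 16.21 million.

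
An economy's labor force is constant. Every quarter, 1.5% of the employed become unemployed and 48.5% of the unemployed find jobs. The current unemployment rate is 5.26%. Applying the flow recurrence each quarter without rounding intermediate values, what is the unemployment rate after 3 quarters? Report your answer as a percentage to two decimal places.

Unemployment rate after three quarters ≈ 3.28%.

With a fixed labor force, u_{t+1} = u_t + s·(1−u_t) − f·u_t = u_t·(1−s−f) + s.
Here 1−s−f = 0.500 and s = 0.015.
u_1 = 0.052600 × 0.500 + 0.015 = 0.041300.
u_2 = 0.041300 × 0.500 + 0.015 = 0.035650.
u_3 = 0.035650 × 0.500 + 0.015 = 0.032825.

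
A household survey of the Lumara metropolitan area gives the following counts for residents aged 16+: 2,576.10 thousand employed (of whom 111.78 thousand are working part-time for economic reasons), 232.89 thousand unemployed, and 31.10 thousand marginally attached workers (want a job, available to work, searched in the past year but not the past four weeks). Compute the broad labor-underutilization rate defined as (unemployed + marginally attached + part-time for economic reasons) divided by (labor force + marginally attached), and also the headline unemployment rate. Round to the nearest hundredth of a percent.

Labor force = 2,576.10 + 232.89 = 2,808.99 thousand.
Numerator = 232.89 + 31.10 + 111.78 = 375.77 thousand.
Denominator = 2,808.99 + 31.10 = 2,840.09 thousand.
Broad rate = 375.77 / 2,840.09 = 13.23%.
Headline unemployment rate = 232.89 / 2,808.99 = 8.29%.

Broad underutilization rate ≈ 13.23%; headline unemployment rate ≈ 8.29%.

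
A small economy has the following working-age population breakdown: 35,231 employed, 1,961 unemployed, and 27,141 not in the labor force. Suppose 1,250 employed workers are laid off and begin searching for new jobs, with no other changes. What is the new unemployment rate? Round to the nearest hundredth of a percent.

Initially, labor force = 35,231 + 1,961 = 37,192, so u = 1,961/37,192 = 5.27%.
After the change, employed falls and unemployed rises by 1,250; labor force unchanged → E = 33,981, U = 3,211, labor force = 37,192.
New unemployment rate = 3,211 / 37,192 = 8.63%.

New unemployment rate ≈ 8.63%.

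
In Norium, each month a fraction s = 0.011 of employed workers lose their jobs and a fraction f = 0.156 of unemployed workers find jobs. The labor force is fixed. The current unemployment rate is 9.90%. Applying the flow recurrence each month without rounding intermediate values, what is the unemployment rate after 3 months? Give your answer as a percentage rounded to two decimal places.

With a fixed labor force, u_{t+1} = u_t + s·(1−u_t) − f·u_t = u_t·(1−s−f) + s.
Here 1−s−f = 0.833 and s = 0.011.
u_1 = 0.099000 × 0.833 + 0.011 = 0.093467.
u_2 = 0.093467 × 0.833 + 0.011 = 0.088858.
u_3 = 0.088858 × 0.833 + 0.011 = 0.085019.

Unemployment rate after three months ≈ 8.50%.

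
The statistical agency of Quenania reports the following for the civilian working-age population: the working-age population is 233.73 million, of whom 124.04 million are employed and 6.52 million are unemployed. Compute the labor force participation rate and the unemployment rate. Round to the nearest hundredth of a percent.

Labor force participation rate ≈ 55.86%; unemployment rate ≈ 4.99%.

Labor force = employed + unemployed = 124.04 + 6.52 = 130.56 million.
Unemployment rate = 6.52 / 130.56 = 4.99%.
Labor force participation rate = 130.56 / 233.73 = 55.86%.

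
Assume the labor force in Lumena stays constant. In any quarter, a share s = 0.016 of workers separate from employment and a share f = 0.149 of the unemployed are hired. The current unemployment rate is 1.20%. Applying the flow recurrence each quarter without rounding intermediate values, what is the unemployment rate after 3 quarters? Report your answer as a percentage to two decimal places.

Unemployment rate after three quarters ≈ 4.75%.

With a fixed labor force, u_{t+1} = u_t + s·(1−u_t) − f·u_t = u_t·(1−s−f) + s.
Here 1−s−f = 0.835 and s = 0.016.
u_1 = 0.012000 × 0.835 + 0.016 = 0.026020.
u_2 = 0.026020 × 0.835 + 0.016 = 0.037727.
u_3 = 0.037727 × 0.835 + 0.016 = 0.047502.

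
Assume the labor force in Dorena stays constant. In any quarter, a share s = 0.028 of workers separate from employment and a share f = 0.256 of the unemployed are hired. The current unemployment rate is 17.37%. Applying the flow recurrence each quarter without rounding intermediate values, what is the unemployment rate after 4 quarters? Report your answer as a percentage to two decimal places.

Unemployment rate after four quarters ≈ 11.83%.

With a fixed labor force, u_{t+1} = u_t + s·(1−u_t) − f·u_t = u_t·(1−s−f) + s.
Here 1−s−f = 0.716 and s = 0.028.
u_1 = 0.173700 × 0.716 + 0.028 = 0.152369.
u_2 = 0.152369 × 0.716 + 0.028 = 0.137096.
u_3 = 0.137096 × 0.716 + 0.028 = 0.126161.
u_4 = 0.126161 × 0.716 + 0.028 = 0.118331.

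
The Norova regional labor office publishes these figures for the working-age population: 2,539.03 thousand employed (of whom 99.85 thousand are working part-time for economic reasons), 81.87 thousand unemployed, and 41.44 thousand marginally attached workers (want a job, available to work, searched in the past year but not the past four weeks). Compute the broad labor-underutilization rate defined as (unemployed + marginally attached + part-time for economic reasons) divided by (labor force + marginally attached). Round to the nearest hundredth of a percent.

Broad underutilization rate ≈ 8.38%.

Labor force = 2,539.03 + 81.87 = 2,620.90 thousand.
Numerator = 81.87 + 41.44 + 99.85 = 223.16 thousand.
Denominator = 2,620.90 + 41.44 = 2,662.34 thousand.
Broad rate = 223.16 / 2,662.34 = 8.38%.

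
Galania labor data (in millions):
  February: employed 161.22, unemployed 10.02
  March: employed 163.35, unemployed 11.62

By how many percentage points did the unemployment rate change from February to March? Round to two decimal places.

February: labor force = 161.22 + 10.02 = 171.24; u = 10.02/171.24 = 5.85%.
March: labor force = 163.35 + 11.62 = 174.97; u = 11.62/174.97 = 6.64%.
Change = 6.64% − 5.85% = +0.79 pp.

The unemployment rate changed by +0.79 percentage points.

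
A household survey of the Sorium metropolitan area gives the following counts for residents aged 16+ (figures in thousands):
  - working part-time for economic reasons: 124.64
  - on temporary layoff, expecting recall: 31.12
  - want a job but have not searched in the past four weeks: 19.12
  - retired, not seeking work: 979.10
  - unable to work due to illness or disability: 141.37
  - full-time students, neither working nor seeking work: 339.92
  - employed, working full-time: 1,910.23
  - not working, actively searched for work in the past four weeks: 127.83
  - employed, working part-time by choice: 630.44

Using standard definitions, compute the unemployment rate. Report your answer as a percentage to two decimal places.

Unemployment rate ≈ 5.63%.

Employed = 124.64 + 1,910.23 + 630.44 = 2,665.31 thousand (anyone who worked, including part-time for economic reasons, counts as employed).
Unemployed = 31.12 + 127.83 = 158.95 thousand (jobless and actively searching, or on temporary layoff).
Labor force = 2,665.31 + 158.95 = 2,824.26 thousand.
Unemployment rate = 158.95 / 2,824.26 = 5.63%.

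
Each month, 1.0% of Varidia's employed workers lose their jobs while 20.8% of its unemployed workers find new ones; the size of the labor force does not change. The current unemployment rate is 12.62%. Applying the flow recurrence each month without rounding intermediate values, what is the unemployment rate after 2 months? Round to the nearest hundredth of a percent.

With a fixed labor force, u_{t+1} = u_t + s·(1−u_t) − f·u_t = u_t·(1−s−f) + s.
Here 1−s−f = 0.782 and s = 0.010.
u_1 = 0.126200 × 0.782 + 0.010 = 0.108688.
u_2 = 0.108688 × 0.782 + 0.010 = 0.094994.

Unemployment rate after two months ≈ 9.50%.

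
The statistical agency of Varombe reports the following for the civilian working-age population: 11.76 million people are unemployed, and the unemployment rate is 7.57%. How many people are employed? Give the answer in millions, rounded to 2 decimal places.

Labor force = U / u = 11.76 / 0.0757 ≈ 155.35 million.
Employed = labor force − unemployed = 155.35 − 11.76 = 143.59 million.

About 143.59 million are employed.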